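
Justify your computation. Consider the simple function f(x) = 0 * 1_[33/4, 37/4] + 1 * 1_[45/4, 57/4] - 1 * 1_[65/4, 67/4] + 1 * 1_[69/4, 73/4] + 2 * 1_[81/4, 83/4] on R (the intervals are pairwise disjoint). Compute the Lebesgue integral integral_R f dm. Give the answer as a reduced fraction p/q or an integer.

For a simple function f = sum_i c_i * 1_{A_i} with disjoint A_i,
  integral f dm = sum_i c_i * m(A_i).
Lengths of the A_i:
  m(A_1) = 37/4 - 33/4 = 1.
  m(A_2) = 57/4 - 45/4 = 3.
  m(A_3) = 67/4 - 65/4 = 1/2.
  m(A_4) = 73/4 - 69/4 = 1.
  m(A_5) = 83/4 - 81/4 = 1/2.
Contributions c_i * m(A_i):
  (0) * (1) = 0.
  (1) * (3) = 3.
  (-1) * (1/2) = -1/2.
  (1) * (1) = 1.
  (2) * (1/2) = 1.
Total: 0 + 3 - 1/2 + 1 + 1 = 9/2.

9/2


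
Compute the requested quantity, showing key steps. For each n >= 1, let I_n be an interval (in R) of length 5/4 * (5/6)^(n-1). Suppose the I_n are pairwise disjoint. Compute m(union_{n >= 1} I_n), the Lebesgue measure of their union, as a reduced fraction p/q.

By countable additivity of the Lebesgue measure on pairwise disjoint measurable sets,
  m(union_{n >= 1} I_n) = sum_{n >= 1} m(I_n) = sum_{n >= 1} a * r^(n-1),
  with a = 5/4 and r = 5/6.
Since 0 < r = 5/6 < 1, the geometric series converges:
  sum_{n >= 1} a * r^(n-1) = a / (1 - r).
  = 5/4 / (1 - 5/6)
  = 5/4 / (1/6)
  = 15/2.

15/2


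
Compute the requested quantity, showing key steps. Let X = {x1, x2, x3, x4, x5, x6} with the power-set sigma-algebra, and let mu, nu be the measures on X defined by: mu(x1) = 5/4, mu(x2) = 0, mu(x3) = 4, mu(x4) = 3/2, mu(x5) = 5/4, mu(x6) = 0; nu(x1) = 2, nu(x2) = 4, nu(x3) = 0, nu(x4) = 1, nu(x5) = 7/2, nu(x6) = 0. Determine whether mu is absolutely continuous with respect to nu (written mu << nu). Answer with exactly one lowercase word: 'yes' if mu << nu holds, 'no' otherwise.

mu << nu means: every nu-null measurable set is also mu-null; equivalently, for every atom x, if nu({x}) = 0 then mu({x}) = 0.
Checking each atom:
  x1: nu = 2 > 0 -> no constraint.
  x2: nu = 4 > 0 -> no constraint.
  x3: nu = 0, mu = 4 > 0 -> violates mu << nu.
  x4: nu = 1 > 0 -> no constraint.
  x5: nu = 7/2 > 0 -> no constraint.
  x6: nu = 0, mu = 0 -> consistent with mu << nu.
The atom(s) x3 violate the condition (nu = 0 but mu > 0). Therefore mu is NOT absolutely continuous w.r.t. nu.

no


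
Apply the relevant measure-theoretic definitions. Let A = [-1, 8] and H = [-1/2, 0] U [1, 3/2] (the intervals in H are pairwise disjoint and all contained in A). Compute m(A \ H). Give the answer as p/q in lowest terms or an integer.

The ambient interval has length m(A) = 8 - (-1) = 9.
Since the holes are disjoint and sit inside A, by finite additivity
  m(H) = sum_i (b_i - a_i), and m(A \ H) = m(A) - m(H).
Computing the hole measures:
  m(H_1) = 0 - (-1/2) = 1/2.
  m(H_2) = 3/2 - 1 = 1/2.
Summed: m(H) = 1/2 + 1/2 = 1.
So m(A \ H) = 9 - 1 = 8.

8


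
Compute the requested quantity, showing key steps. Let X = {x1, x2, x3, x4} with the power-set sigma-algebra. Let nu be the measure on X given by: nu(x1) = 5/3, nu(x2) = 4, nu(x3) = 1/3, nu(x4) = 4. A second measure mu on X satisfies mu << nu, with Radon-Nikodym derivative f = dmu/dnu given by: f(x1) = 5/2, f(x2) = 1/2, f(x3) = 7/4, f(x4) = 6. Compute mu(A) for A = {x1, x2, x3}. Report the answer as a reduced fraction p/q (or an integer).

By the defining property of the Radon-Nikodym derivative, for every measurable set A,
  mu(A) = integral_A f dnu.
Since nu is a discrete measure concentrated on the atoms of X, the integral over A reduces to the sum
  mu(A) = sum_{x in A} f(x) * nu({x}).
Computing each term:
  x1: f(x1) * nu(x1) = 5/2 * 5/3 = 25/6.
  x2: f(x2) * nu(x2) = 1/2 * 4 = 2.
  x3: f(x3) * nu(x3) = 7/4 * 1/3 = 7/12.
Summing: mu(A) = 25/6 + 2 + 7/12 = 27/4.

27/4


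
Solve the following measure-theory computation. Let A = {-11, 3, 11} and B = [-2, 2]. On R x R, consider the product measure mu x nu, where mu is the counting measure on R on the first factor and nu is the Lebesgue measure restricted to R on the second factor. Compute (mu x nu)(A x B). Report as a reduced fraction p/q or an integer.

For a measurable rectangle A x B, the product measure satisfies
  (mu x nu)(A x B) = mu(A) * nu(B).
  mu(A) = 3.
  nu(B) = 4.
  (mu x nu)(A x B) = 3 * 4 = 12.

12


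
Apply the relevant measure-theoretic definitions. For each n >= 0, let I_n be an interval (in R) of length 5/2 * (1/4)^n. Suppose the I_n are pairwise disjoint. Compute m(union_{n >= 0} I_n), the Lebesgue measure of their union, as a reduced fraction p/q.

By countable additivity of the Lebesgue measure on pairwise disjoint measurable sets,
  m(union_{n >= 0} I_n) = sum_{n >= 0} m(I_n) = sum_{n >= 0} a * r^n,
  with a = 5/2 and r = 1/4.
Since 0 < r = 1/4 < 1, the geometric series converges:
  sum_{n >= 0} a * r^n = a / (1 - r).
  = 5/2 / (1 - 1/4)
  = 5/2 / (3/4)
  = 10/3.

10/3


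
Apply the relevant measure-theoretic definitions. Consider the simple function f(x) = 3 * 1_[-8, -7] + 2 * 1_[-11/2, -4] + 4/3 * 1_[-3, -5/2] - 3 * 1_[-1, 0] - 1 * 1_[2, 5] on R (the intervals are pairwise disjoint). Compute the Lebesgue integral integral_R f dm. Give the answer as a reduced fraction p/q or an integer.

For a simple function f = sum_i c_i * 1_{A_i} with disjoint A_i,
  integral f dm = sum_i c_i * m(A_i).
Lengths of the A_i:
  m(A_1) = -7 - (-8) = 1.
  m(A_2) = -4 - (-11/2) = 3/2.
  m(A_3) = -5/2 - (-3) = 1/2.
  m(A_4) = 0 - (-1) = 1.
  m(A_5) = 5 - 2 = 3.
Contributions c_i * m(A_i):
  (3) * (1) = 3.
  (2) * (3/2) = 3.
  (4/3) * (1/2) = 2/3.
  (-3) * (1) = -3.
  (-1) * (3) = -3.
Total: 3 + 3 + 2/3 - 3 - 3 = 2/3.

2/3


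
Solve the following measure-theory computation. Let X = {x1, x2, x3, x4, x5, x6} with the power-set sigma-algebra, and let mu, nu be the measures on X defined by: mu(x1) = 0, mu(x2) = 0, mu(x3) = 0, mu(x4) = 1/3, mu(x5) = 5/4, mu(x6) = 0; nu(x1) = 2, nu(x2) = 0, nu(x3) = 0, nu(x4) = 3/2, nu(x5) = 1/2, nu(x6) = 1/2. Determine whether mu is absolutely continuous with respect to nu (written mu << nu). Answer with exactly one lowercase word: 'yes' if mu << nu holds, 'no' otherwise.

mu << nu means: every nu-null measurable set is also mu-null; equivalently, for every atom x, if nu({x}) = 0 then mu({x}) = 0.
Checking each atom:
  x1: nu = 2 > 0 -> no constraint.
  x2: nu = 0, mu = 0 -> consistent with mu << nu.
  x3: nu = 0, mu = 0 -> consistent with mu << nu.
  x4: nu = 3/2 > 0 -> no constraint.
  x5: nu = 1/2 > 0 -> no constraint.
  x6: nu = 1/2 > 0 -> no constraint.
No atom violates the condition. Therefore mu << nu.

yes


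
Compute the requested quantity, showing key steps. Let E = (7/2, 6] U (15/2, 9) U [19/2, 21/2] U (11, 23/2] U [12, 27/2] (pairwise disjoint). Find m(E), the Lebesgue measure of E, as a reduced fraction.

For pairwise disjoint intervals, m(union_i I_i) = sum_i m(I_i),
and m is invariant under swapping open/closed endpoints (single points have measure 0).
So m(E) = sum_i (b_i - a_i).
  I_1 has length 6 - 7/2 = 5/2.
  I_2 has length 9 - 15/2 = 3/2.
  I_3 has length 21/2 - 19/2 = 1.
  I_4 has length 23/2 - 11 = 1/2.
  I_5 has length 27/2 - 12 = 3/2.
Summing:
  m(E) = 5/2 + 3/2 + 1 + 1/2 + 3/2 = 7.

7


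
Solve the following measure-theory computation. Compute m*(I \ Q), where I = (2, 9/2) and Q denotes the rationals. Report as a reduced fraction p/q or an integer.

The interval I = (2, 9/2) has m(I) = 9/2 - 2 = 5/2 (endpoints are measure-zero, so open/closed/half-open agree). Write I = (I cap Q) u (I \ Q). The rationals in I are countable, so m*(I cap Q) = 0 (cover each rational by intervals whose total length is arbitrarily small). By countable subadditivity m*(I) <= m*(I cap Q) + m*(I \ Q), hence m*(I \ Q) >= m(I) = 5/2. The reverse inequality m*(I \ Q) <= m*(I) = 5/2 is trivial since (I \ Q) is a subset of I. Therefore m*(I \ Q) = 5/2.

5/2


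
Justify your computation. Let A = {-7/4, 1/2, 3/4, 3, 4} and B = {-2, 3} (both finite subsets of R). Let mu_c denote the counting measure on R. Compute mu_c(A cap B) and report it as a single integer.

Counting measure on a finite set equals cardinality. mu_c(A cap B) = |A cap B| (elements appearing in both).
Enumerating the elements of A that also lie in B gives 1 element(s).
So mu_c(A cap B) = 1.

1


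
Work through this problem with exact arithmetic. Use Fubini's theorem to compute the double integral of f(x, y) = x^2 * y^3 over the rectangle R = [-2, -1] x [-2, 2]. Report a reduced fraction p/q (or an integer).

f(x, y) is a tensor product of a function of x and a function of y, and both factors are bounded continuous (hence Lebesgue integrable) on the rectangle, so Fubini's theorem applies:
  integral_R f d(m x m) = (integral_a1^b1 x^2 dx) * (integral_a2^b2 y^3 dy).
Inner integral in x: integral_{-2}^{-1} x^2 dx = ((-1)^3 - (-2)^3)/3
  = 7/3.
Inner integral in y: integral_{-2}^{2} y^3 dy = (2^4 - (-2)^4)/4
  = 0.
Product: (7/3) * (0) = 0.

0


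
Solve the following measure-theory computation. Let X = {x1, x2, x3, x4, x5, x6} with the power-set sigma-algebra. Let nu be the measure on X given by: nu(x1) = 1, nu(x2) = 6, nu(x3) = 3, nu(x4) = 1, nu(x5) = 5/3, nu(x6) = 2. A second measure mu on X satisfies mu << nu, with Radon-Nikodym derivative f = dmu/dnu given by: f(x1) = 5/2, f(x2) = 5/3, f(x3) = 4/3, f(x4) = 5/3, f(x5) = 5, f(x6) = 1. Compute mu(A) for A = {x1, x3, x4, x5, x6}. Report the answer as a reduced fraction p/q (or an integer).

By the defining property of the Radon-Nikodym derivative, for every measurable set A,
  mu(A) = integral_A f dnu.
Since nu is a discrete measure concentrated on the atoms of X, the integral over A reduces to the sum
  mu(A) = sum_{x in A} f(x) * nu({x}).
Computing each term:
  x1: f(x1) * nu(x1) = 5/2 * 1 = 5/2.
  x3: f(x3) * nu(x3) = 4/3 * 3 = 4.
  x4: f(x4) * nu(x4) = 5/3 * 1 = 5/3.
  x5: f(x5) * nu(x5) = 5 * 5/3 = 25/3.
  x6: f(x6) * nu(x6) = 1 * 2 = 2.
Summing: mu(A) = 5/2 + 4 + 5/3 + 25/3 + 2 = 37/2.

37/2


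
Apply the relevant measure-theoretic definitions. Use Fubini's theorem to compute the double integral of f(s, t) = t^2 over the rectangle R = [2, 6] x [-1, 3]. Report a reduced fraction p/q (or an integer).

f(s, t) is a tensor product of a function of s and a function of t, and both factors are bounded continuous (hence Lebesgue integrable) on the rectangle, so Fubini's theorem applies:
  integral_R f d(m x m) = (integral_a1^b1 1 ds) * (integral_a2^b2 t^2 dt).
Inner integral in s: integral_{2}^{6} 1 ds = (6^1 - 2^1)/1
  = 4.
Inner integral in t: integral_{-1}^{3} t^2 dt = (3^3 - (-1)^3)/3
  = 28/3.
Product: (4) * (28/3) = 112/3.

112/3


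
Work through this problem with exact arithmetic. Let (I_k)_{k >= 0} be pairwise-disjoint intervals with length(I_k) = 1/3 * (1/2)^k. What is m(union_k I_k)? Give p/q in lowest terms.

By countable additivity of the Lebesgue measure on pairwise disjoint measurable sets,
  m(union_{k >= 0} I_k) = sum_{k >= 0} m(I_k) = sum_{k >= 0} a * r^k,
  with a = 1/3 and r = 1/2.
Since 0 < r = 1/2 < 1, the geometric series converges:
  sum_{k >= 0} a * r^k = a / (1 - r).
  = 1/3 / (1 - 1/2)
  = 1/3 / (1/2)
  = 2/3.

2/3


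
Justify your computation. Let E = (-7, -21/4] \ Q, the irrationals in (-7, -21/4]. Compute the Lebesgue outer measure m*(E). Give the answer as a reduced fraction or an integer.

The interval I = (-7, -21/4] has m(I) = -21/4 - (-7) = 7/4 (endpoints are measure-zero, so open/closed/half-open agree). Write I = (I cap Q) u (I \ Q). The rationals in I are countable, so m*(I cap Q) = 0 (cover each rational by intervals whose total length is arbitrarily small). By countable subadditivity m*(I) <= m*(I cap Q) + m*(I \ Q), hence m*(I \ Q) >= m(I) = 7/4. The reverse inequality m*(I \ Q) <= m*(I) = 7/4 is trivial since (I \ Q) is a subset of I. Therefore m*(I \ Q) = 7/4.

7/4


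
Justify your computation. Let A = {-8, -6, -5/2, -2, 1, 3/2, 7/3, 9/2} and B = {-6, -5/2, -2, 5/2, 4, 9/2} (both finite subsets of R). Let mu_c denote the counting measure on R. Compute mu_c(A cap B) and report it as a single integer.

Counting measure on a finite set equals cardinality. mu_c(A cap B) = |A cap B| (elements appearing in both).
Enumerating the elements of A that also lie in B gives 4 element(s).
So mu_c(A cap B) = 4.

4


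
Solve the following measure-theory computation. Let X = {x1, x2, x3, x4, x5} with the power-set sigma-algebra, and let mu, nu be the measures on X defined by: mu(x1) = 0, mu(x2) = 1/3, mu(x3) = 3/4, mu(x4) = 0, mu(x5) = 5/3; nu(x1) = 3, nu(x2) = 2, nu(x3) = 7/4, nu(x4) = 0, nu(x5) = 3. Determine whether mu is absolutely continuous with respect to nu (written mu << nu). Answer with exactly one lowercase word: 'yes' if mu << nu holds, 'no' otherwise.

mu << nu means: every nu-null measurable set is also mu-null; equivalently, for every atom x, if nu({x}) = 0 then mu({x}) = 0.
Checking each atom:
  x1: nu = 3 > 0 -> no constraint.
  x2: nu = 2 > 0 -> no constraint.
  x3: nu = 7/4 > 0 -> no constraint.
  x4: nu = 0, mu = 0 -> consistent with mu << nu.
  x5: nu = 3 > 0 -> no constraint.
No atom violates the condition. Therefore mu << nu.

yes


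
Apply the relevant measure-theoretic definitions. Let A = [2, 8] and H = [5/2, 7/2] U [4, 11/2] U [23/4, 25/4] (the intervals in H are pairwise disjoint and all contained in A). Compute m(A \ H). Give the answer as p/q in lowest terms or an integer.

The ambient interval has length m(A) = 8 - 2 = 6.
Since the holes are disjoint and sit inside A, by finite additivity
  m(H) = sum_i (b_i - a_i), and m(A \ H) = m(A) - m(H).
Computing the hole measures:
  m(H_1) = 7/2 - 5/2 = 1.
  m(H_2) = 11/2 - 4 = 3/2.
  m(H_3) = 25/4 - 23/4 = 1/2.
Summed: m(H) = 1 + 3/2 + 1/2 = 3.
So m(A \ H) = 6 - 3 = 3.

3


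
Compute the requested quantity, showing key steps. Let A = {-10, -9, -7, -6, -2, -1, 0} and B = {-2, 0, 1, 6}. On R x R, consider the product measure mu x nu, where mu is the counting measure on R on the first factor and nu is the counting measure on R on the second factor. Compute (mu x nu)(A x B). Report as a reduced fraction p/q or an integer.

For a measurable rectangle A x B, the product measure satisfies
  (mu x nu)(A x B) = mu(A) * nu(B).
  mu(A) = 7.
  nu(B) = 4.
  (mu x nu)(A x B) = 7 * 4 = 28.

28


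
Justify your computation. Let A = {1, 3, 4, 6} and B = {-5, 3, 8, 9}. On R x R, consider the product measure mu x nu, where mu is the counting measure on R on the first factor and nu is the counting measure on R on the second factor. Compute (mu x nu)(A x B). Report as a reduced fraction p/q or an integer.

For a measurable rectangle A x B, the product measure satisfies
  (mu x nu)(A x B) = mu(A) * nu(B).
  mu(A) = 4.
  nu(B) = 4.
  (mu x nu)(A x B) = 4 * 4 = 16.

16


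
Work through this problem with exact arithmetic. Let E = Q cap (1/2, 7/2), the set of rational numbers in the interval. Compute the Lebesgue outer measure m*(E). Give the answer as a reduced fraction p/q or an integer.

The set Q cap (1/2, 7/2) is countable (a subset of the countable set Q). Lebesgue outer measure of any countable set is 0: each singleton {q} has m*({q}) = 0, and by countable subadditivity m*(union_k {q_k}) <= sum_k m*({q_k}) = sum_k 0 = 0. The reverse inequality m*(E) >= 0 is automatic. So m*(Q cap (1/2, 7/2)) = 0.

0


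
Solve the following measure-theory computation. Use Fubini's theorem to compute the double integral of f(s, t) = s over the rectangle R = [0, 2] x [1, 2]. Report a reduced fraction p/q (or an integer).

f(s, t) is a tensor product of a function of s and a function of t, and both factors are bounded continuous (hence Lebesgue integrable) on the rectangle, so Fubini's theorem applies:
  integral_R f d(m x m) = (integral_a1^b1 s ds) * (integral_a2^b2 1 dt).
Inner integral in s: integral_{0}^{2} s ds = (2^2 - 0^2)/2
  = 2.
Inner integral in t: integral_{1}^{2} 1 dt = (2^1 - 1^1)/1
  = 1.
Product: (2) * (1) = 2.

2


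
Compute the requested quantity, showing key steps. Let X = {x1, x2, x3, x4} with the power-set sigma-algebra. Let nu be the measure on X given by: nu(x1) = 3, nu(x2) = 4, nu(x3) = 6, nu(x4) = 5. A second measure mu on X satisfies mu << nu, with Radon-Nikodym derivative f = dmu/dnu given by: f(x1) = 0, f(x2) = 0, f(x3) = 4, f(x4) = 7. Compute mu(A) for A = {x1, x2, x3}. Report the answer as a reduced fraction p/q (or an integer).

By the defining property of the Radon-Nikodym derivative, for every measurable set A,
  mu(A) = integral_A f dnu.
Since nu is a discrete measure concentrated on the atoms of X, the integral over A reduces to the sum
  mu(A) = sum_{x in A} f(x) * nu({x}).
Computing each term:
  x1: f(x1) * nu(x1) = 0 * 3 = 0.
  x2: f(x2) * nu(x2) = 0 * 4 = 0.
  x3: f(x3) * nu(x3) = 4 * 6 = 24.
Summing: mu(A) = 0 + 0 + 24 = 24.

24


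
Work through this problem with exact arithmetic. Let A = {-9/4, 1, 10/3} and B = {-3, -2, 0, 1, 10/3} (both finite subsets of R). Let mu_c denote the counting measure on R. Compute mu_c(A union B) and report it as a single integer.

Counting measure on a finite set equals cardinality. By inclusion-exclusion, |A union B| = |A| + |B| - |A cap B|.
|A| = 3, |B| = 5, |A cap B| = 2.
So mu_c(A union B) = 3 + 5 - 2 = 6.

6


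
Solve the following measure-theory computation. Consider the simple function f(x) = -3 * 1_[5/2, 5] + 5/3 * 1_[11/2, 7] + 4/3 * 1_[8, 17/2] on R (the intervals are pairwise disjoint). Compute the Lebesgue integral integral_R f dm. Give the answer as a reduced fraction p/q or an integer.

For a simple function f = sum_i c_i * 1_{A_i} with disjoint A_i,
  integral f dm = sum_i c_i * m(A_i).
Lengths of the A_i:
  m(A_1) = 5 - 5/2 = 5/2.
  m(A_2) = 7 - 11/2 = 3/2.
  m(A_3) = 17/2 - 8 = 1/2.
Contributions c_i * m(A_i):
  (-3) * (5/2) = -15/2.
  (5/3) * (3/2) = 5/2.
  (4/3) * (1/2) = 2/3.
Total: -15/2 + 5/2 + 2/3 = -13/3.

-13/3


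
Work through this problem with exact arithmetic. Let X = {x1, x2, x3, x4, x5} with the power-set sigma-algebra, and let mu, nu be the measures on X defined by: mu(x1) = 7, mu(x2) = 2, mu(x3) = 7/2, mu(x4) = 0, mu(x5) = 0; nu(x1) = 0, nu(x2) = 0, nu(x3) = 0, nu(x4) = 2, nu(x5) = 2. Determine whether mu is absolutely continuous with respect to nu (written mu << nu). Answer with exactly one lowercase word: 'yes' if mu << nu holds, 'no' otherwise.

mu << nu means: every nu-null measurable set is also mu-null; equivalently, for every atom x, if nu({x}) = 0 then mu({x}) = 0.
Checking each atom:
  x1: nu = 0, mu = 7 > 0 -> violates mu << nu.
  x2: nu = 0, mu = 2 > 0 -> violates mu << nu.
  x3: nu = 0, mu = 7/2 > 0 -> violates mu << nu.
  x4: nu = 2 > 0 -> no constraint.
  x5: nu = 2 > 0 -> no constraint.
The atom(s) x1, x2, x3 violate the condition (nu = 0 but mu > 0). Therefore mu is NOT absolutely continuous w.r.t. nu.

no


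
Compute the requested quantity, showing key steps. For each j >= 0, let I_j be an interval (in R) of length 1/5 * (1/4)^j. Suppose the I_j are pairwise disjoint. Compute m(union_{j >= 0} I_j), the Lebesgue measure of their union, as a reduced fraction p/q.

By countable additivity of the Lebesgue measure on pairwise disjoint measurable sets,
  m(union_{j >= 0} I_j) = sum_{j >= 0} m(I_j) = sum_{j >= 0} a * r^j,
  with a = 1/5 and r = 1/4.
Since 0 < r = 1/4 < 1, the geometric series converges:
  sum_{j >= 0} a * r^j = a / (1 - r).
  = 1/5 / (1 - 1/4)
  = 1/5 / (3/4)
  = 4/15.

4/15


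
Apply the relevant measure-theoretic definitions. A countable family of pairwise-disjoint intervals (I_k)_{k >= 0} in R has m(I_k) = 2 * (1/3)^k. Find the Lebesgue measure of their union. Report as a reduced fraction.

By countable additivity of the Lebesgue measure on pairwise disjoint measurable sets,
  m(union_{k >= 0} I_k) = sum_{k >= 0} m(I_k) = sum_{k >= 0} a * r^k,
  with a = 2 and r = 1/3.
Since 0 < r = 1/3 < 1, the geometric series converges:
  sum_{k >= 0} a * r^k = a / (1 - r).
  = 2 / (1 - 1/3)
  = 2 / (2/3)
  = 3.

3


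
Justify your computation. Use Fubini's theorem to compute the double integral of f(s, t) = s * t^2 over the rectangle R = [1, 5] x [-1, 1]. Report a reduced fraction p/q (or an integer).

f(s, t) is a tensor product of a function of s and a function of t, and both factors are bounded continuous (hence Lebesgue integrable) on the rectangle, so Fubini's theorem applies:
  integral_R f d(m x m) = (integral_a1^b1 s ds) * (integral_a2^b2 t^2 dt).
Inner integral in s: integral_{1}^{5} s ds = (5^2 - 1^2)/2
  = 12.
Inner integral in t: integral_{-1}^{1} t^2 dt = (1^3 - (-1)^3)/3
  = 2/3.
Product: (12) * (2/3) = 8.

8


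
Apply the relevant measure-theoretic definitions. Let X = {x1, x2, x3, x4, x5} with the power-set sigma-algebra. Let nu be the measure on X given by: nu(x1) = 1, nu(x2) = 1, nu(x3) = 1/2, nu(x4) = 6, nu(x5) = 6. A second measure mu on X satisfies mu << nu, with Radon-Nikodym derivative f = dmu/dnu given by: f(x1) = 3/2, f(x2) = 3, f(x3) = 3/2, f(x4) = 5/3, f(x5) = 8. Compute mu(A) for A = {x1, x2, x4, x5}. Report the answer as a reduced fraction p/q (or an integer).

By the defining property of the Radon-Nikodym derivative, for every measurable set A,
  mu(A) = integral_A f dnu.
Since nu is a discrete measure concentrated on the atoms of X, the integral over A reduces to the sum
  mu(A) = sum_{x in A} f(x) * nu({x}).
Computing each term:
  x1: f(x1) * nu(x1) = 3/2 * 1 = 3/2.
  x2: f(x2) * nu(x2) = 3 * 1 = 3.
  x4: f(x4) * nu(x4) = 5/3 * 6 = 10.
  x5: f(x5) * nu(x5) = 8 * 6 = 48.
Summing: mu(A) = 3/2 + 3 + 10 + 48 = 125/2.

125/2


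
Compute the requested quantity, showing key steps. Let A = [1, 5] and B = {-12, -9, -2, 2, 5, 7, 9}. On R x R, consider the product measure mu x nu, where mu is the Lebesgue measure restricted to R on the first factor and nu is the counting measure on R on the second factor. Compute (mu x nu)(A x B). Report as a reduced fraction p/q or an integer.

For a measurable rectangle A x B, the product measure satisfies
  (mu x nu)(A x B) = mu(A) * nu(B).
  mu(A) = 4.
  nu(B) = 7.
  (mu x nu)(A x B) = 4 * 7 = 28.

28


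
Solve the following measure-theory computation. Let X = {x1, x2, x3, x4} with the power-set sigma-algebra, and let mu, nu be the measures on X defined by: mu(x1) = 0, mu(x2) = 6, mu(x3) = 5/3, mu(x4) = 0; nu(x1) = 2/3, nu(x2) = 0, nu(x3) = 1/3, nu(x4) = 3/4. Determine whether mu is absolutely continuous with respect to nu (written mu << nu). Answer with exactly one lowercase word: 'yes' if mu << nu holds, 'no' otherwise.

mu << nu means: every nu-null measurable set is also mu-null; equivalently, for every atom x, if nu({x}) = 0 then mu({x}) = 0.
Checking each atom:
  x1: nu = 2/3 > 0 -> no constraint.
  x2: nu = 0, mu = 6 > 0 -> violates mu << nu.
  x3: nu = 1/3 > 0 -> no constraint.
  x4: nu = 3/4 > 0 -> no constraint.
The atom(s) x2 violate the condition (nu = 0 but mu > 0). Therefore mu is NOT absolutely continuous w.r.t. nu.

no


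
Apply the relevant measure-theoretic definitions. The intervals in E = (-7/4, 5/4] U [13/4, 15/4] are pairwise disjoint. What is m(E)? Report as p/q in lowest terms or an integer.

For pairwise disjoint intervals, m(union_i I_i) = sum_i m(I_i),
and m is invariant under swapping open/closed endpoints (single points have measure 0).
So m(E) = sum_i (b_i - a_i).
  I_1 has length 5/4 - (-7/4) = 3.
  I_2 has length 15/4 - 13/4 = 1/2.
Summing:
  m(E) = 3 + 1/2 = 7/2.

7/2


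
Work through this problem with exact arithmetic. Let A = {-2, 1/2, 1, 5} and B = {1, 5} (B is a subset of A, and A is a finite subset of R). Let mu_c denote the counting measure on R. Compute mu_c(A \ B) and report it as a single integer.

Counting measure assigns mu_c(E) = |E| (number of elements) when E is finite. For B subset A, A \ B is the set of elements of A not in B, so |A \ B| = |A| - |B|.
|A| = 4, |B| = 2, so mu_c(A \ B) = 4 - 2 = 2.

2


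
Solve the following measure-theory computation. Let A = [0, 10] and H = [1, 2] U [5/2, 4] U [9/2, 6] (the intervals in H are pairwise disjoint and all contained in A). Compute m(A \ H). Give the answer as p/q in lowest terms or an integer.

The ambient interval has length m(A) = 10 - 0 = 10.
Since the holes are disjoint and sit inside A, by finite additivity
  m(H) = sum_i (b_i - a_i), and m(A \ H) = m(A) - m(H).
Computing the hole measures:
  m(H_1) = 2 - 1 = 1.
  m(H_2) = 4 - 5/2 = 3/2.
  m(H_3) = 6 - 9/2 = 3/2.
Summed: m(H) = 1 + 3/2 + 3/2 = 4.
So m(A \ H) = 10 - 4 = 6.

6


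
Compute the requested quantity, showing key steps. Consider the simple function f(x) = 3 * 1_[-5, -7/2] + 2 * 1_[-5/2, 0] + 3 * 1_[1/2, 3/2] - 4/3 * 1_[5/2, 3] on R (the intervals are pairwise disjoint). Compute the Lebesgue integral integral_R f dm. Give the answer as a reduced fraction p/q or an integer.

For a simple function f = sum_i c_i * 1_{A_i} with disjoint A_i,
  integral f dm = sum_i c_i * m(A_i).
Lengths of the A_i:
  m(A_1) = -7/2 - (-5) = 3/2.
  m(A_2) = 0 - (-5/2) = 5/2.
  m(A_3) = 3/2 - 1/2 = 1.
  m(A_4) = 3 - 5/2 = 1/2.
Contributions c_i * m(A_i):
  (3) * (3/2) = 9/2.
  (2) * (5/2) = 5.
  (3) * (1) = 3.
  (-4/3) * (1/2) = -2/3.
Total: 9/2 + 5 + 3 - 2/3 = 71/6.

71/6


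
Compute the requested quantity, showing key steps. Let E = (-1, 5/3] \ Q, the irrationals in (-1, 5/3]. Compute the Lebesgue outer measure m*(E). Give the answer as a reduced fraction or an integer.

The interval I = (-1, 5/3] has m(I) = 5/3 - (-1) = 8/3 (endpoints are measure-zero, so open/closed/half-open agree). Write I = (I cap Q) u (I \ Q). The rationals in I are countable, so m*(I cap Q) = 0 (cover each rational by intervals whose total length is arbitrarily small). By countable subadditivity m*(I) <= m*(I cap Q) + m*(I \ Q), hence m*(I \ Q) >= m(I) = 8/3. The reverse inequality m*(I \ Q) <= m*(I) = 8/3 is trivial since (I \ Q) is a subset of I. Therefore m*(I \ Q) = 8/3.

8/3


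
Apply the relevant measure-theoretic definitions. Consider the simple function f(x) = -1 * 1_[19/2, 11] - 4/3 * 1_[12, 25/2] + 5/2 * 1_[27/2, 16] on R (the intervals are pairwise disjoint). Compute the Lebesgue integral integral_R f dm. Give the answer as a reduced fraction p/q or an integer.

For a simple function f = sum_i c_i * 1_{A_i} with disjoint A_i,
  integral f dm = sum_i c_i * m(A_i).
Lengths of the A_i:
  m(A_1) = 11 - 19/2 = 3/2.
  m(A_2) = 25/2 - 12 = 1/2.
  m(A_3) = 16 - 27/2 = 5/2.
Contributions c_i * m(A_i):
  (-1) * (3/2) = -3/2.
  (-4/3) * (1/2) = -2/3.
  (5/2) * (5/2) = 25/4.
Total: -3/2 - 2/3 + 25/4 = 49/12.

49/12


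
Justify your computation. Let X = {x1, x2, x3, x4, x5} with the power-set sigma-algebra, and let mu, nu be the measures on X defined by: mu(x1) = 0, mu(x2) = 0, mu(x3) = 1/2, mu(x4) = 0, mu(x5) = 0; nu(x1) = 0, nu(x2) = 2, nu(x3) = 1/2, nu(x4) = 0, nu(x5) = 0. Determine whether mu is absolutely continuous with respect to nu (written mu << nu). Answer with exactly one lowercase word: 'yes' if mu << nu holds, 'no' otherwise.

mu << nu means: every nu-null measurable set is also mu-null; equivalently, for every atom x, if nu({x}) = 0 then mu({x}) = 0.
Checking each atom:
  x1: nu = 0, mu = 0 -> consistent with mu << nu.
  x2: nu = 2 > 0 -> no constraint.
  x3: nu = 1/2 > 0 -> no constraint.
  x4: nu = 0, mu = 0 -> consistent with mu << nu.
  x5: nu = 0, mu = 0 -> consistent with mu << nu.
No atom violates the condition. Therefore mu << nu.

yes


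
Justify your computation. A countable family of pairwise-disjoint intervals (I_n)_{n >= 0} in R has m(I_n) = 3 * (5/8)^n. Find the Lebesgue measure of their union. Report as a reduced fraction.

By countable additivity of the Lebesgue measure on pairwise disjoint measurable sets,
  m(union_{n >= 0} I_n) = sum_{n >= 0} m(I_n) = sum_{n >= 0} a * r^n,
  with a = 3 and r = 5/8.
Since 0 < r = 5/8 < 1, the geometric series converges:
  sum_{n >= 0} a * r^n = a / (1 - r).
  = 3 / (1 - 5/8)
  = 3 / (3/8)
  = 8.

8


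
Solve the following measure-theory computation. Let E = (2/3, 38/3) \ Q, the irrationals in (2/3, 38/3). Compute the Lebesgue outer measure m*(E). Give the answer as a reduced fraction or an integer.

The interval I = (2/3, 38/3) has m(I) = 38/3 - 2/3 = 12 (endpoints are measure-zero, so open/closed/half-open agree). Write I = (I cap Q) u (I \ Q). The rationals in I are countable, so m*(I cap Q) = 0 (cover each rational by intervals whose total length is arbitrarily small). By countable subadditivity m*(I) <= m*(I cap Q) + m*(I \ Q), hence m*(I \ Q) >= m(I) = 12. The reverse inequality m*(I \ Q) <= m*(I) = 12 is trivial since (I \ Q) is a subset of I. Therefore m*(I \ Q) = 12.

12


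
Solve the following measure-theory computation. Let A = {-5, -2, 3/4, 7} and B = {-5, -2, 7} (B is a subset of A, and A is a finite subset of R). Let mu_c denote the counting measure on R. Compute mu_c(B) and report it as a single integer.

Counting measure assigns mu_c(E) = |E| (number of elements) when E is finite.
B has 3 element(s), so mu_c(B) = 3.

3


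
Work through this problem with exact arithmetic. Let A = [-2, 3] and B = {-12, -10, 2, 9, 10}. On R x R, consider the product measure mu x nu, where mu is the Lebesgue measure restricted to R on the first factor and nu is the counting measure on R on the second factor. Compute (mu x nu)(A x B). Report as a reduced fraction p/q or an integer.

For a measurable rectangle A x B, the product measure satisfies
  (mu x nu)(A x B) = mu(A) * nu(B).
  mu(A) = 5.
  nu(B) = 5.
  (mu x nu)(A x B) = 5 * 5 = 25.

25


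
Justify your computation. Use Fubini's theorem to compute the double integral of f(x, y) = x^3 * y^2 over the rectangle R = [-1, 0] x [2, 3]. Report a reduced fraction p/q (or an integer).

f(x, y) is a tensor product of a function of x and a function of y, and both factors are bounded continuous (hence Lebesgue integrable) on the rectangle, so Fubini's theorem applies:
  integral_R f d(m x m) = (integral_a1^b1 x^3 dx) * (integral_a2^b2 y^2 dy).
Inner integral in x: integral_{-1}^{0} x^3 dx = (0^4 - (-1)^4)/4
  = -1/4.
Inner integral in y: integral_{2}^{3} y^2 dy = (3^3 - 2^3)/3
  = 19/3.
Product: (-1/4) * (19/3) = -19/12.

-19/12


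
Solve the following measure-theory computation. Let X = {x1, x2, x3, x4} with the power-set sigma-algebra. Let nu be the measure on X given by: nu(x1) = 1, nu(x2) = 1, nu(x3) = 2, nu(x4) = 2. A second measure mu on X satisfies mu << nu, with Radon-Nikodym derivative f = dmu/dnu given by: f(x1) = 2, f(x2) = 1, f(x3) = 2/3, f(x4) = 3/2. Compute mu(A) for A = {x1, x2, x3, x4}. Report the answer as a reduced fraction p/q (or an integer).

By the defining property of the Radon-Nikodym derivative, for every measurable set A,
  mu(A) = integral_A f dnu.
Since nu is a discrete measure concentrated on the atoms of X, the integral over A reduces to the sum
  mu(A) = sum_{x in A} f(x) * nu({x}).
Computing each term:
  x1: f(x1) * nu(x1) = 2 * 1 = 2.
  x2: f(x2) * nu(x2) = 1 * 1 = 1.
  x3: f(x3) * nu(x3) = 2/3 * 2 = 4/3.
  x4: f(x4) * nu(x4) = 3/2 * 2 = 3.
Summing: mu(A) = 2 + 1 + 4/3 + 3 = 22/3.

22/3


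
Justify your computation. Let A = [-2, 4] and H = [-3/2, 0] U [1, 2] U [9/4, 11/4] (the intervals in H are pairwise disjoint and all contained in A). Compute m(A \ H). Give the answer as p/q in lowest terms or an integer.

The ambient interval has length m(A) = 4 - (-2) = 6.
Since the holes are disjoint and sit inside A, by finite additivity
  m(H) = sum_i (b_i - a_i), and m(A \ H) = m(A) - m(H).
Computing the hole measures:
  m(H_1) = 0 - (-3/2) = 3/2.
  m(H_2) = 2 - 1 = 1.
  m(H_3) = 11/4 - 9/4 = 1/2.
Summed: m(H) = 3/2 + 1 + 1/2 = 3.
So m(A \ H) = 6 - 3 = 3.

3


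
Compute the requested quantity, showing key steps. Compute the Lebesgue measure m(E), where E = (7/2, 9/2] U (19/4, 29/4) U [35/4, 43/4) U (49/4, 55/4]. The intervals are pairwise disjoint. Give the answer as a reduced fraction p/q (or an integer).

For pairwise disjoint intervals, m(union_i I_i) = sum_i m(I_i),
and m is invariant under swapping open/closed endpoints (single points have measure 0).
So m(E) = sum_i (b_i - a_i).
  I_1 has length 9/2 - 7/2 = 1.
  I_2 has length 29/4 - 19/4 = 5/2.
  I_3 has length 43/4 - 35/4 = 2.
  I_4 has length 55/4 - 49/4 = 3/2.
Summing:
  m(E) = 1 + 5/2 + 2 + 3/2 = 7.

7


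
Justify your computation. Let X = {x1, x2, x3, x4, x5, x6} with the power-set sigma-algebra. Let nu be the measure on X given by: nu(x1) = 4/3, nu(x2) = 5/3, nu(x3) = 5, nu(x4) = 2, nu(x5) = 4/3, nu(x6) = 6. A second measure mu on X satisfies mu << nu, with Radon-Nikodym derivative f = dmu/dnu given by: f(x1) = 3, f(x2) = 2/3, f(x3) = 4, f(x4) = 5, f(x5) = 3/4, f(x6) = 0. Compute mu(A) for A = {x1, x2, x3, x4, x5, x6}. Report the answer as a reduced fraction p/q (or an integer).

By the defining property of the Radon-Nikodym derivative, for every measurable set A,
  mu(A) = integral_A f dnu.
Since nu is a discrete measure concentrated on the atoms of X, the integral over A reduces to the sum
  mu(A) = sum_{x in A} f(x) * nu({x}).
Computing each term:
  x1: f(x1) * nu(x1) = 3 * 4/3 = 4.
  x2: f(x2) * nu(x2) = 2/3 * 5/3 = 10/9.
  x3: f(x3) * nu(x3) = 4 * 5 = 20.
  x4: f(x4) * nu(x4) = 5 * 2 = 10.
  x5: f(x5) * nu(x5) = 3/4 * 4/3 = 1.
  x6: f(x6) * nu(x6) = 0 * 6 = 0.
Summing: mu(A) = 4 + 10/9 + 20 + 10 + 1 + 0 = 325/9.

325/9


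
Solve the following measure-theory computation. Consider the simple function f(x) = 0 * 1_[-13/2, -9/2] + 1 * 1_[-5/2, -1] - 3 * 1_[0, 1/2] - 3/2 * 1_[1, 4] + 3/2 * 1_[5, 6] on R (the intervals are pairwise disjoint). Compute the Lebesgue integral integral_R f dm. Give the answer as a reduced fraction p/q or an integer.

For a simple function f = sum_i c_i * 1_{A_i} with disjoint A_i,
  integral f dm = sum_i c_i * m(A_i).
Lengths of the A_i:
  m(A_1) = -9/2 - (-13/2) = 2.
  m(A_2) = -1 - (-5/2) = 3/2.
  m(A_3) = 1/2 - 0 = 1/2.
  m(A_4) = 4 - 1 = 3.
  m(A_5) = 6 - 5 = 1.
Contributions c_i * m(A_i):
  (0) * (2) = 0.
  (1) * (3/2) = 3/2.
  (-3) * (1/2) = -3/2.
  (-3/2) * (3) = -9/2.
  (3/2) * (1) = 3/2.
Total: 0 + 3/2 - 3/2 - 9/2 + 3/2 = -3.

-3


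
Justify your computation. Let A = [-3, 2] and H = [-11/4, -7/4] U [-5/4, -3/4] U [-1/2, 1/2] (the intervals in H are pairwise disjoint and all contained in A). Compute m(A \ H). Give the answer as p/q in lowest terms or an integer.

The ambient interval has length m(A) = 2 - (-3) = 5.
Since the holes are disjoint and sit inside A, by finite additivity
  m(H) = sum_i (b_i - a_i), and m(A \ H) = m(A) - m(H).
Computing the hole measures:
  m(H_1) = -7/4 - (-11/4) = 1.
  m(H_2) = -3/4 - (-5/4) = 1/2.
  m(H_3) = 1/2 - (-1/2) = 1.
Summed: m(H) = 1 + 1/2 + 1 = 5/2.
So m(A \ H) = 5 - 5/2 = 5/2.

5/2


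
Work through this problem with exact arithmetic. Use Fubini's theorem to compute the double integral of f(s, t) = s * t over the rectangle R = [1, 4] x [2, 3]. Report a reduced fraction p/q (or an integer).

f(s, t) is a tensor product of a function of s and a function of t, and both factors are bounded continuous (hence Lebesgue integrable) on the rectangle, so Fubini's theorem applies:
  integral_R f d(m x m) = (integral_a1^b1 s ds) * (integral_a2^b2 t dt).
Inner integral in s: integral_{1}^{4} s ds = (4^2 - 1^2)/2
  = 15/2.
Inner integral in t: integral_{2}^{3} t dt = (3^2 - 2^2)/2
  = 5/2.
Product: (15/2) * (5/2) = 75/4.

75/4


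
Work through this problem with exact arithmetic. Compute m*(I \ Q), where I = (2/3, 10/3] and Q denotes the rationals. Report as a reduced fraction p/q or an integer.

The interval I = (2/3, 10/3] has m(I) = 10/3 - 2/3 = 8/3 (endpoints are measure-zero, so open/closed/half-open agree). Write I = (I cap Q) u (I \ Q). The rationals in I are countable, so m*(I cap Q) = 0 (cover each rational by intervals whose total length is arbitrarily small). By countable subadditivity m*(I) <= m*(I cap Q) + m*(I \ Q), hence m*(I \ Q) >= m(I) = 8/3. The reverse inequality m*(I \ Q) <= m*(I) = 8/3 is trivial since (I \ Q) is a subset of I. Therefore m*(I \ Q) = 8/3.

8/3


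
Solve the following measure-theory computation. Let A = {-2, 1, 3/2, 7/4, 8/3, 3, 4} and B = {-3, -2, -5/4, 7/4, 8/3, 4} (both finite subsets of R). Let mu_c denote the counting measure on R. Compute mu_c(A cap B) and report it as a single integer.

Counting measure on a finite set equals cardinality. mu_c(A cap B) = |A cap B| (elements appearing in both).
Enumerating the elements of A that also lie in B gives 4 element(s).
So mu_c(A cap B) = 4.

4


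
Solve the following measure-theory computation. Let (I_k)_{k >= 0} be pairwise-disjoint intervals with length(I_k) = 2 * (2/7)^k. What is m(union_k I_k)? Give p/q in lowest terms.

By countable additivity of the Lebesgue measure on pairwise disjoint measurable sets,
  m(union_{k >= 0} I_k) = sum_{k >= 0} m(I_k) = sum_{k >= 0} a * r^k,
  with a = 2 and r = 2/7.
Since 0 < r = 2/7 < 1, the geometric series converges:
  sum_{k >= 0} a * r^k = a / (1 - r).
  = 2 / (1 - 2/7)
  = 2 / (5/7)
  = 14/5.

14/5


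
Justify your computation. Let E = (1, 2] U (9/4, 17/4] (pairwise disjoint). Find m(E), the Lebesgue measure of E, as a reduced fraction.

For pairwise disjoint intervals, m(union_i I_i) = sum_i m(I_i),
and m is invariant under swapping open/closed endpoints (single points have measure 0).
So m(E) = sum_i (b_i - a_i).
  I_1 has length 2 - 1 = 1.
  I_2 has length 17/4 - 9/4 = 2.
Summing:
  m(E) = 1 + 2 = 3.

3


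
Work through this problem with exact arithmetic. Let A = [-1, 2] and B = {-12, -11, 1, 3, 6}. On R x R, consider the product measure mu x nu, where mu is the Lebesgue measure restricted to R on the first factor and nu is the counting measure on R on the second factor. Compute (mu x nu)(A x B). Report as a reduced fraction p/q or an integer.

For a measurable rectangle A x B, the product measure satisfies
  (mu x nu)(A x B) = mu(A) * nu(B).
  mu(A) = 3.
  nu(B) = 5.
  (mu x nu)(A x B) = 3 * 5 = 15.

15


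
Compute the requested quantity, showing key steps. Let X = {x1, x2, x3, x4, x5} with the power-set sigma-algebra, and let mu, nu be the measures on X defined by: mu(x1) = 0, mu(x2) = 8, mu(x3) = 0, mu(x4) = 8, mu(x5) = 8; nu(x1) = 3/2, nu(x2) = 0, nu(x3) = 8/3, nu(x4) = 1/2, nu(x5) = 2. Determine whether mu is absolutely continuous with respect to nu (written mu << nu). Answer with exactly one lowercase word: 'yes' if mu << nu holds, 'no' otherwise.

mu << nu means: every nu-null measurable set is also mu-null; equivalently, for every atom x, if nu({x}) = 0 then mu({x}) = 0.
Checking each atom:
  x1: nu = 3/2 > 0 -> no constraint.
  x2: nu = 0, mu = 8 > 0 -> violates mu << nu.
  x3: nu = 8/3 > 0 -> no constraint.
  x4: nu = 1/2 > 0 -> no constraint.
  x5: nu = 2 > 0 -> no constraint.
The atom(s) x2 violate the condition (nu = 0 but mu > 0). Therefore mu is NOT absolutely continuous w.r.t. nu.

no


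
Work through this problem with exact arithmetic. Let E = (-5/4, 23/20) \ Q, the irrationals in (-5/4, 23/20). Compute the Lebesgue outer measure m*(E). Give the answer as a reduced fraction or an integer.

The interval I = (-5/4, 23/20) has m(I) = 23/20 - (-5/4) = 12/5 (endpoints are measure-zero, so open/closed/half-open agree). Write I = (I cap Q) u (I \ Q). The rationals in I are countable, so m*(I cap Q) = 0 (cover each rational by intervals whose total length is arbitrarily small). By countable subadditivity m*(I) <= m*(I cap Q) + m*(I \ Q), hence m*(I \ Q) >= m(I) = 12/5. The reverse inequality m*(I \ Q) <= m*(I) = 12/5 is trivial since (I \ Q) is a subset of I. Therefore m*(I \ Q) = 12/5.

12/5


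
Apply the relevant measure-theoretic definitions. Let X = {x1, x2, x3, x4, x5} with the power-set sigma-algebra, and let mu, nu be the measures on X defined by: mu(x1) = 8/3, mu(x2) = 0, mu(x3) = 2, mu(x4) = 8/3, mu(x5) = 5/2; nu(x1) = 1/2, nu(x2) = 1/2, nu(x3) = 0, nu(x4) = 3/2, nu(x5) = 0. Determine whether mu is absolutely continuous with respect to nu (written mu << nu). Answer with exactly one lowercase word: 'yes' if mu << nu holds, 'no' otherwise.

mu << nu means: every nu-null measurable set is also mu-null; equivalently, for every atom x, if nu({x}) = 0 then mu({x}) = 0.
Checking each atom:
  x1: nu = 1/2 > 0 -> no constraint.
  x2: nu = 1/2 > 0 -> no constraint.
  x3: nu = 0, mu = 2 > 0 -> violates mu << nu.
  x4: nu = 3/2 > 0 -> no constraint.
  x5: nu = 0, mu = 5/2 > 0 -> violates mu << nu.
The atom(s) x3, x5 violate the condition (nu = 0 but mu > 0). Therefore mu is NOT absolutely continuous w.r.t. nu.

no
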